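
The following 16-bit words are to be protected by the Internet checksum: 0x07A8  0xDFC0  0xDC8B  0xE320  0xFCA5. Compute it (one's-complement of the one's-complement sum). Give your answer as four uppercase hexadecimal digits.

One's-complement addition (fold any carry out of bit 15 back into bit 0):
  0x07A8 + 0xDFC0 = 0x0E768
  0xE768 + 0xDC8B = 0x1C3F3 → wrap carry → 0xC3F4
  0xC3F4 + 0xE320 = 0x1A714 → wrap carry → 0xA715
  0xA715 + 0xFCA5 = 0x1A3BA → wrap carry → 0xA3BB
One's-complement sum = 0xA3BB.
Checksum = ~0xA3BB & 0xFFFF = 0x5C44.

5C44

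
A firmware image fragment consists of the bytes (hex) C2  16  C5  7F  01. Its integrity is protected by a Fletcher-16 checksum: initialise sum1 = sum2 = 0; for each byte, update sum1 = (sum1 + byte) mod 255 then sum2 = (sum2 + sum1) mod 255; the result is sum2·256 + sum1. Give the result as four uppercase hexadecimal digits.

Running sums (mod 255):
  after byte 0 (C2): sum1=194, sum2=194
  after byte 1 (16): sum1=216, sum2=155
  after byte 2 (C5): sum1=158, sum2=58
  after byte 3 (7F): sum1=30, sum2=88
  after byte 4 (01): sum1=31, sum2=119
Checksum = sum2·256 + sum1 = 119·256 + 31 = 30495 = 0x771F.

771F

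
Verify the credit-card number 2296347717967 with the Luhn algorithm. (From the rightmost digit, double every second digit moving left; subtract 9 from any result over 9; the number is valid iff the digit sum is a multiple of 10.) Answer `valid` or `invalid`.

From the right, keep odd positions and double even positions (subtract 9 from any doubled value over 9):
  doubled (positions 2,4,...): 3 5 5 8 3 4 → sum 28
  kept (positions 1,3,...): 7 9 1 7 3 9 2 → sum 38
Total = 66.
66 mod 10 = 6, so the number is invalid.

invalid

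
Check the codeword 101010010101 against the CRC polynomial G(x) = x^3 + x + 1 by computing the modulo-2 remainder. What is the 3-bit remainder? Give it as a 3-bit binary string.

Modulo-2 division of 101010010101 by 1011:
  pos 0: 1010 XOR 1011 = 0001
  pos 3: 1100 XOR 1011 = 0111
  pos 4: 1111 XOR 1011 = 0100
  pos 5: 1000 XOR 1011 = 0011
  pos 7: 1110 XOR 1011 = 0101
  pos 8: 1011 XOR 1011 = 0000
Remainder = 000 (zero — the frame passes the CRC check).

000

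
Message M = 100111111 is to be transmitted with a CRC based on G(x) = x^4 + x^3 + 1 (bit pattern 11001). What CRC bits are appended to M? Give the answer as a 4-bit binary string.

Append 4 zeros: 1001111110000. Divide by 11001 (XOR where the leading bit is 1):
  pos 0: 10011 XOR 11001 = 01010
  pos 1: 10101 XOR 11001 = 01100
  pos 2: 11001 XOR 11001 = 00000
  pos 7: 11000 XOR 11001 = 00001
Remainder (last 4 bits) = 0010. This is the CRC / FCS.

0010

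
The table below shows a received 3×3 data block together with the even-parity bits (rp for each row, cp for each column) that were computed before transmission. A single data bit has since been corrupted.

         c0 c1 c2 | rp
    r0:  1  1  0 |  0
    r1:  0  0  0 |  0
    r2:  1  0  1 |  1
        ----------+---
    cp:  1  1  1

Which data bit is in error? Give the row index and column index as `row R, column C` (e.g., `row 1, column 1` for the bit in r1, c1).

row 2, column 0

Recompute each row's even parity and compare to rp:
  r0: data parity 0, sent rp 0 → ok
  r1: data parity 0, sent rp 0 → ok
  r2: data parity 0, sent rp 1 → mismatch
Recompute each column's even parity and compare to cp:
  c0: data parity 0, sent cp 1 → mismatch
  c1: data parity 1, sent cp 1 → ok
  c2: data parity 1, sent cp 1 → ok
Exactly one row (r2) and one column (c0) fail → the flipped bit is at their intersection.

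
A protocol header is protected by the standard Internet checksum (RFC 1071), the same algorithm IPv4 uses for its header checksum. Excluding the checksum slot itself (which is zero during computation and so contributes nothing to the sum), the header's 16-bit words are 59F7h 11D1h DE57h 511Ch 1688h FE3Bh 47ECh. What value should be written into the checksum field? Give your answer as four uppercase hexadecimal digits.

0813

One's-complement addition (fold any carry out of bit 15 back into bit 0):
  0x59F7 + 0x11D1 = 0x06BC8
  0x6BC8 + 0xDE57 = 0x14A1F → wrap carry → 0x4A20
  0x4A20 + 0x511C = 0x09B3C
  0x9B3C + 0x1688 = 0x0B1C4
  0xB1C4 + 0xFE3B = 0x1AFFF → wrap carry → 0xB000
  0xB000 + 0x47EC = 0x0F7EC
One's-complement sum = 0xF7EC.
Checksum = ~0xF7EC & 0xFFFF = 0x0813.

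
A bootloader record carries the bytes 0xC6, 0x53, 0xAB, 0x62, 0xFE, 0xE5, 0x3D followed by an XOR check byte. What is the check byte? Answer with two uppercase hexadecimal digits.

7A

XOR the bytes together:
  start with 0xC6
  0xC6 ⊕ 0x53 = 0x95
  0x95 ⊕ 0xAB = 0x3E
  0x3E ⊕ 0x62 = 0x5C
  0x5C ⊕ 0xFE = 0xA2
  0xA2 ⊕ 0xE5 = 0x47
  0x47 ⊕ 0x3D = 0x7A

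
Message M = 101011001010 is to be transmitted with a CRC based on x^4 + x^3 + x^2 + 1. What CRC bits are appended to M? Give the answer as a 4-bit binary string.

Append 4 zeros: 1010110010100000. Divide by 11101 (XOR where the leading bit is 1):
  pos 0: 10101 XOR 11101 = 01000
  pos 1: 10001 XOR 11101 = 01100
  pos 2: 11000 XOR 11101 = 00101
  pos 4: 10101 XOR 11101 = 01000
  pos 5: 10000 XOR 11101 = 01101
  pos 6: 11011 XOR 11101 = 00110
  pos 8: 11000 XOR 11101 = 00101
  pos 10: 10100 XOR 11101 = 01001
  pos 11: 10010 XOR 11101 = 01111
Remainder (last 4 bits) = 1111. This is the CRC / FCS.

1111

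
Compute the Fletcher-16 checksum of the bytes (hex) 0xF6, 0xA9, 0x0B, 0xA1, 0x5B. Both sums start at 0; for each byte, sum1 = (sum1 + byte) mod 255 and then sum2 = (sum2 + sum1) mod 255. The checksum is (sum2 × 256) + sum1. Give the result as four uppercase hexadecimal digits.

39A8

Running sums (mod 255):
  after byte 0 (0xF6): sum1=246, sum2=246
  after byte 1 (0xA9): sum1=160, sum2=151
  after byte 2 (0x0B): sum1=171, sum2=67
  after byte 3 (0xA1): sum1=77, sum2=144
  after byte 4 (0x5B): sum1=168, sum2=57
Checksum = sum2·256 + sum1 = 57·256 + 168 = 14760 = 0x39A8.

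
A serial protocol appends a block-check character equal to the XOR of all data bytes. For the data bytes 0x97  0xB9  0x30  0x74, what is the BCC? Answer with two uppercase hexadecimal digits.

6A

XOR the bytes together:
  start with 0x97
  0x97 ⊕ 0xB9 = 0x2E
  0x2E ⊕ 0x30 = 0x1E
  0x1E ⊕ 0x74 = 0x6A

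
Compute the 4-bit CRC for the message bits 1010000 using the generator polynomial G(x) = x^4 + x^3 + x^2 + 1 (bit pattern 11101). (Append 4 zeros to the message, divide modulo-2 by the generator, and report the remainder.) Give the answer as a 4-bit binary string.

Append 4 zeros: 10100000000. Divide by 11101 (XOR where the leading bit is 1):
  pos 0: 10100 XOR 11101 = 01001
  pos 1: 10010 XOR 11101 = 01111
  pos 2: 11110 XOR 11101 = 00011
  pos 5: 11000 XOR 11101 = 00101
Remainder (last 4 bits) = 1010. This is the CRC / FCS.

1010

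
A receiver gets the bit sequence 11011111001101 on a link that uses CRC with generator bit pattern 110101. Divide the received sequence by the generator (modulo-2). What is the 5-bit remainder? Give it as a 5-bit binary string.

00000

Modulo-2 division of 11011111001101 by 110101:
  pos 0: 110111 XOR 110101 = 000010
  pos 4: 101100 XOR 110101 = 011001
  pos 5: 110011 XOR 110101 = 000110
  pos 8: 110101 XOR 110101 = 000000
Remainder = 00000 (zero — the frame passes the CRC check).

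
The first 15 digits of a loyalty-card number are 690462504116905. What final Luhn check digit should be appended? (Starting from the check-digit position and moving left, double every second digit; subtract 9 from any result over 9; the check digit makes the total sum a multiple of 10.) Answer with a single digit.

Partial digits right→left: 5 0 9 6 1 1 4 0 5 2 6 4 0 9 6
Double every second digit counting from the check-digit position (so the 1st, 3rd, 5th, ... of the partial from the right).
  doubled (with −9 where >9): 1 9 2 8 1 3 0 3 → sum 27
  kept as-is: 0 6 1 0 2 4 9 → sum 22
Total = 27 + 22 = 49.
Check digit = (10 − (49 mod 10)) mod 10 = 1.

1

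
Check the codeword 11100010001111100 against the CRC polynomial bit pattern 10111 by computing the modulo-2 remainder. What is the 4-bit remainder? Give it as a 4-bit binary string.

0001

Modulo-2 division of 11100010001111100 by 10111:
  pos 0: 11100 XOR 10111 = 01011
  pos 1: 10110 XOR 10111 = 00001
  pos 5: 11000 XOR 10111 = 01111
  pos 6: 11111 XOR 10111 = 01000
  pos 7: 10001 XOR 10111 = 00110
  pos 9: 11011 XOR 10111 = 01100
  pos 10: 11001 XOR 10111 = 01110
  pos 11: 11100 XOR 10111 = 01011
  pos 12: 10110 XOR 10111 = 00001
Remainder = 0001 (nonzero — an error is detected).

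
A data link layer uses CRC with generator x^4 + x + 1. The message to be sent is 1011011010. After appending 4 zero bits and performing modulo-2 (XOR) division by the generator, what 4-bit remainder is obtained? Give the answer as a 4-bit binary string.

1100

Append 4 zeros: 10110110100000. Divide by 10011 (XOR where the leading bit is 1):
  pos 0: 10110 XOR 10011 = 00101
  pos 2: 10111 XOR 10011 = 00100
  pos 4: 10001 XOR 10011 = 00010
  pos 7: 10000 XOR 10011 = 00011
Remainder (last 4 bits) = 1100. This is the CRC / FCS.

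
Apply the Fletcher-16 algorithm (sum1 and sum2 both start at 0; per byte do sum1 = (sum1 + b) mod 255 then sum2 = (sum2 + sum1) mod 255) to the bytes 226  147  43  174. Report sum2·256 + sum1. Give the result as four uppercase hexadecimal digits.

Running sums (mod 255):
  after byte 0 (226): sum1=226, sum2=226
  after byte 1 (147): sum1=118, sum2=89
  after byte 2 (43): sum1=161, sum2=250
  after byte 3 (174): sum1=80, sum2=75
Checksum = sum2·256 + sum1 = 75·256 + 80 = 19280 = 0x4B50.

4B50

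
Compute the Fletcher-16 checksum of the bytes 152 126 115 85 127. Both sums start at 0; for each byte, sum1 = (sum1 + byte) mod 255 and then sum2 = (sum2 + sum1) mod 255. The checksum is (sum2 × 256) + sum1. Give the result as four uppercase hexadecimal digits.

795F

Running sums (mod 255):
  after byte 0 (152): sum1=152, sum2=152
  after byte 1 (126): sum1=23, sum2=175
  after byte 2 (115): sum1=138, sum2=58
  after byte 3 (85): sum1=223, sum2=26
  after byte 4 (127): sum1=95, sum2=121
Checksum = sum2·256 + sum1 = 121·256 + 95 = 31071 = 0x795F.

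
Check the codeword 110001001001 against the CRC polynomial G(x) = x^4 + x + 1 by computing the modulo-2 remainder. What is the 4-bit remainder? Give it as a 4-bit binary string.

1100

Modulo-2 division of 110001001001 by 10011:
  pos 0: 11000 XOR 10011 = 01011
  pos 1: 10111 XOR 10011 = 00100
  pos 3: 10000 XOR 10011 = 00011
  pos 6: 11100 XOR 10011 = 01111
  pos 7: 11111 XOR 10011 = 01100
Remainder = 1100 (nonzero — an error is detected).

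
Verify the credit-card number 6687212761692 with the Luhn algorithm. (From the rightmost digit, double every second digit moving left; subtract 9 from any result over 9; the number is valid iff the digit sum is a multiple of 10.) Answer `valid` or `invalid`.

invalid

From the right, keep odd positions and double even positions (subtract 9 from any doubled value over 9):
  doubled (positions 2,4,...): 9 2 5 2 5 3 → sum 26
  kept (positions 1,3,...): 2 6 6 2 2 8 6 → sum 32
Total = 58.
58 mod 10 = 8, so the number is invalid.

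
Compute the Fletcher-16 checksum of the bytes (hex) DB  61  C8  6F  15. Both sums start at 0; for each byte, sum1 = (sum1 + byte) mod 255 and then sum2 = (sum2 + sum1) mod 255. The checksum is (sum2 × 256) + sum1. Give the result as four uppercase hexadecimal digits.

1F8A

Running sums (mod 255):
  after byte 0 (DB): sum1=219, sum2=219
  after byte 1 (61): sum1=61, sum2=25
  after byte 2 (C8): sum1=6, sum2=31
  after byte 3 (6F): sum1=117, sum2=148
  after byte 4 (15): sum1=138, sum2=31
Checksum = sum2·256 + sum1 = 31·256 + 138 = 8074 = 0x1F8A.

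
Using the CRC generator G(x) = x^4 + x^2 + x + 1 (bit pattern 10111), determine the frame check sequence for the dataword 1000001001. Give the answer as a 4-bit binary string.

1101

Append 4 zeros: 10000010010000. Divide by 10111 (XOR where the leading bit is 1):
  pos 0: 10000 XOR 10111 = 00111
  pos 2: 11101 XOR 10111 = 01010
  pos 3: 10100 XOR 10111 = 00011
  pos 6: 11010 XOR 10111 = 01101
  pos 7: 11010 XOR 10111 = 01101
  pos 8: 11010 XOR 10111 = 01101
  pos 9: 11010 XOR 10111 = 01101
Remainder (last 4 bits) = 1101. This is the CRC / FCS.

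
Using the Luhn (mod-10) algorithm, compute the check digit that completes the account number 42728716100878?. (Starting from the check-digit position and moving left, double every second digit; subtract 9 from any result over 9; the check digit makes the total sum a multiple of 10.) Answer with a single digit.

2

Partial digits right→left: 8 7 8 0 0 1 6 1 7 8 2 7 2 4
Double every second digit counting from the check-digit position (so the 1st, 3rd, 5th, ... of the partial from the right).
  doubled (with −9 where >9): 7 7 0 3 5 4 4 → sum 30
  kept as-is: 7 0 1 1 8 7 4 → sum 28
Total = 30 + 28 = 58.
Check digit = (10 − (58 mod 10)) mod 10 = 2.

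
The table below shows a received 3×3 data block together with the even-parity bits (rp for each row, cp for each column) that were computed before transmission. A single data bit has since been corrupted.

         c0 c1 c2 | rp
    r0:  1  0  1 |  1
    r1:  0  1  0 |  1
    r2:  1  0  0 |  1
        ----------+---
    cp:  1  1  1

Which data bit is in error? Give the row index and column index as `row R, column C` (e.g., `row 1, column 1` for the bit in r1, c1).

row 0, column 0

Recompute each row's even parity and compare to rp:
  r0: data parity 0, sent rp 1 → mismatch
  r1: data parity 1, sent rp 1 → ok
  r2: data parity 1, sent rp 1 → ok
Recompute each column's even parity and compare to cp:
  c0: data parity 0, sent cp 1 → mismatch
  c1: data parity 1, sent cp 1 → ok
  c2: data parity 1, sent cp 1 → ok
Exactly one row (r0) and one column (c0) fail → the flipped bit is at their intersection.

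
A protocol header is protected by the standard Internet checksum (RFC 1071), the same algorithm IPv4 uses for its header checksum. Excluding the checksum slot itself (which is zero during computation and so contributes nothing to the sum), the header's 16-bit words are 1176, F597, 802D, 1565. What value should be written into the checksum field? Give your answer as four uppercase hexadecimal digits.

One's-complement addition (fold any carry out of bit 15 back into bit 0):
  0x1176 + 0xF597 = 0x1070D → wrap carry → 0x070E
  0x070E + 0x802D = 0x0873B
  0x873B + 0x1565 = 0x09CA0
One's-complement sum = 0x9CA0.
Checksum = ~0x9CA0 & 0xFFFF = 0x635F.

635F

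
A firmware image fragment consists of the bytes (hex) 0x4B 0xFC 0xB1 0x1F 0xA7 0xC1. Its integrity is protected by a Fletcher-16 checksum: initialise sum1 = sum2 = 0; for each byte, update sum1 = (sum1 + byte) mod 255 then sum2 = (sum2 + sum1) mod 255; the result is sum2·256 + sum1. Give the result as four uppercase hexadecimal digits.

E982

Running sums (mod 255):
  after byte 0 (0x4B): sum1=75, sum2=75
  after byte 1 (0xFC): sum1=72, sum2=147
  after byte 2 (0xB1): sum1=249, sum2=141
  after byte 3 (0x1F): sum1=25, sum2=166
  after byte 4 (0xA7): sum1=192, sum2=103
  after byte 5 (0xC1): sum1=130, sum2=233
Checksum = sum2·256 + sum1 = 233·256 + 130 = 59778 = 0xE982.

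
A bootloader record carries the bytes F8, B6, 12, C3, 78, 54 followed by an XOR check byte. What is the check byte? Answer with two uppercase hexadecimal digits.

B3

XOR the bytes together:
  start with 0xF8
  0xF8 ⊕ 0xB6 = 0x4E
  0x4E ⊕ 0x12 = 0x5C
  0x5C ⊕ 0xC3 = 0x9F
  0x9F ⊕ 0x78 = 0xE7
  0xE7 ⊕ 0x54 = 0xB3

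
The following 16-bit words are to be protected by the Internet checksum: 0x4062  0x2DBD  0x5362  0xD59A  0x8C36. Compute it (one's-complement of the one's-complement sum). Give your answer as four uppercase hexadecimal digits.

One's-complement addition (fold any carry out of bit 15 back into bit 0):
  0x4062 + 0x2DBD = 0x06E1F
  0x6E1F + 0x5362 = 0x0C181
  0xC181 + 0xD59A = 0x1971B → wrap carry → 0x971C
  0x971C + 0x8C36 = 0x12352 → wrap carry → 0x2353
One's-complement sum = 0x2353.
Checksum = ~0x2353 & 0xFFFF = 0xDCAC.

DCAC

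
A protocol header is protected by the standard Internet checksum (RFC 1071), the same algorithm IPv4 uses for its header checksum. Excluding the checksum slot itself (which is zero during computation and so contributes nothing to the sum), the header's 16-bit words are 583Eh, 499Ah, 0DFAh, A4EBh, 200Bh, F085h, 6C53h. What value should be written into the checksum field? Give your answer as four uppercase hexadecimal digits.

One's-complement addition (fold any carry out of bit 15 back into bit 0):
  0x583E + 0x499A = 0x0A1D8
  0xA1D8 + 0x0DFA = 0x0AFD2
  0xAFD2 + 0xA4EB = 0x154BD → wrap carry → 0x54BE
  0x54BE + 0x200B = 0x074C9
  0x74C9 + 0xF085 = 0x1654E → wrap carry → 0x654F
  0x654F + 0x6C53 = 0x0D1A2
One's-complement sum = 0xD1A2.
Checksum = ~0xD1A2 & 0xFFFF = 0x2E5D.

2E5D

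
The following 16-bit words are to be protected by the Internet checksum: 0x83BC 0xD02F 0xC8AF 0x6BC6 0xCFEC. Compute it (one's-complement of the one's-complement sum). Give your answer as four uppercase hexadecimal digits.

A7B0

One's-complement addition (fold any carry out of bit 15 back into bit 0):
  0x83BC + 0xD02F = 0x153EB → wrap carry → 0x53EC
  0x53EC + 0xC8AF = 0x11C9B → wrap carry → 0x1C9C
  0x1C9C + 0x6BC6 = 0x08862
  0x8862 + 0xCFEC = 0x1584E → wrap carry → 0x584F
One's-complement sum = 0x584F.
Checksum = ~0x584F & 0xFFFF = 0xA7B0.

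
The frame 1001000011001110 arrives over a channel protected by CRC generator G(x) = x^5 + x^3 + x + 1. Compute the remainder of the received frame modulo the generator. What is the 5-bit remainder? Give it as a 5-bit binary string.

00100

Modulo-2 division of 1001000011001110 by 101011:
  pos 0: 100100 XOR 101011 = 001111
  pos 2: 111100 XOR 101011 = 010111
  pos 3: 101111 XOR 101011 = 000100
  pos 6: 100100 XOR 101011 = 001111
  pos 8: 111111 XOR 101011 = 010100
  pos 9: 101001 XOR 101011 = 000010
Remainder = 00100 (nonzero — an error is detected).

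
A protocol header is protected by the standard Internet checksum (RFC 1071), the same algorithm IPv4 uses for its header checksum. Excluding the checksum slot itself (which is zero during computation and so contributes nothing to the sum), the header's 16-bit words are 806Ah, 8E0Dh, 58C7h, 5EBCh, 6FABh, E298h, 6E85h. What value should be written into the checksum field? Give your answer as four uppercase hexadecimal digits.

793A

One's-complement addition (fold any carry out of bit 15 back into bit 0):
  0x806A + 0x8E0D = 0x10E77 → wrap carry → 0x0E78
  0x0E78 + 0x58C7 = 0x0673F
  0x673F + 0x5EBC = 0x0C5FB
  0xC5FB + 0x6FAB = 0x135A6 → wrap carry → 0x35A7
  0x35A7 + 0xE298 = 0x1183F → wrap carry → 0x1840
  0x1840 + 0x6E85 = 0x086C5
One's-complement sum = 0x86C5.
Checksum = ~0x86C5 & 0xFFFF = 0x793A.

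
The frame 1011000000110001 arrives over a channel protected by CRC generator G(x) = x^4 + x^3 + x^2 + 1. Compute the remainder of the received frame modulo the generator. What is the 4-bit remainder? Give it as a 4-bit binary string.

Modulo-2 division of 1011000000110001 by 11101:
  pos 0: 10110 XOR 11101 = 01011
  pos 1: 10110 XOR 11101 = 01011
  pos 2: 10110 XOR 11101 = 01011
  pos 3: 10110 XOR 11101 = 01011
  pos 4: 10110 XOR 11101 = 01011
  pos 5: 10110 XOR 11101 = 01011
  pos 6: 10111 XOR 11101 = 01010
  pos 7: 10101 XOR 11101 = 01000
  pos 8: 10000 XOR 11101 = 01101
  pos 9: 11010 XOR 11101 = 00111
  pos 11: 11101 XOR 11101 = 00000
Remainder = 0000 (zero — the frame passes the CRC check).

0000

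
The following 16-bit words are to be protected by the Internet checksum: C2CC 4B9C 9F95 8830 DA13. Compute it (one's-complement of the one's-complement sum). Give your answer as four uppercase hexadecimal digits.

EFBC

One's-complement addition (fold any carry out of bit 15 back into bit 0):
  0xC2CC + 0x4B9C = 0x10E68 → wrap carry → 0x0E69
  0x0E69 + 0x9F95 = 0x0ADFE
  0xADFE + 0x8830 = 0x1362E → wrap carry → 0x362F
  0x362F + 0xDA13 = 0x11042 → wrap carry → 0x1043
One's-complement sum = 0x1043.
Checksum = ~0x1043 & 0xFFFF = 0xEFBC.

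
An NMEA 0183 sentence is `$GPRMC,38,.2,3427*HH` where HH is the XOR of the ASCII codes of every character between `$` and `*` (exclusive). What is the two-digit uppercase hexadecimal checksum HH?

72

XOR the ASCII codes of the payload characters:
  'G' = 0x47 → acc = 0x47
  'P' = 0x50 → acc = 0x17
  'R' = 0x52 → acc = 0x45
  'M' = 0x4D → acc = 0x08
  'C' = 0x43 → acc = 0x4B
  ',' = 0x2C → acc = 0x67
  '3' = 0x33 → acc = 0x54
  '8' = 0x38 → acc = 0x6C
  ',' = 0x2C → acc = 0x40
  '.' = 0x2E → acc = 0x6E
  '2' = 0x32 → acc = 0x5C
  ',' = 0x2C → acc = 0x70
  '3' = 0x33 → acc = 0x43
  '4' = 0x34 → acc = 0x77
  '2' = 0x32 → acc = 0x45
  '7' = 0x37 → acc = 0x72
Checksum = 0x72.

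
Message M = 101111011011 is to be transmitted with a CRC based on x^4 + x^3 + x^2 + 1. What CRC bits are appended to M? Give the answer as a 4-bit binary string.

0111

Append 4 zeros: 1011110110110000. Divide by 11101 (XOR where the leading bit is 1):
  pos 0: 10111 XOR 11101 = 01010
  pos 1: 10101 XOR 11101 = 01000
  pos 2: 10000 XOR 11101 = 01101
  pos 3: 11011 XOR 11101 = 00110
  pos 5: 11010 XOR 11101 = 00111
  pos 7: 11111 XOR 11101 = 00010
  pos 10: 10000 XOR 11101 = 01101
  pos 11: 11010 XOR 11101 = 00111
Remainder (last 4 bits) = 0111. This is the CRC / FCS.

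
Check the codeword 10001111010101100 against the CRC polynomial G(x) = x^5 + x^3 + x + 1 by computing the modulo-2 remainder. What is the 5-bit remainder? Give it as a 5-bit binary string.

11010

Modulo-2 division of 10001111010101100 by 101011:
  pos 0: 100011 XOR 101011 = 001000
  pos 2: 100011 XOR 101011 = 001000
  pos 4: 100001 XOR 101011 = 001010
  pos 6: 101001 XOR 101011 = 000010
  pos 10: 100110 XOR 101011 = 001101
Remainder = 11010 (nonzero — an error is detected).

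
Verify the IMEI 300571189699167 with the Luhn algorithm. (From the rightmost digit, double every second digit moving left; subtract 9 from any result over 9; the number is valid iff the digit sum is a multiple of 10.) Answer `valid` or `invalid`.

From the right, keep odd positions and double even positions (subtract 9 from any doubled value over 9):
  doubled (positions 2,4,...): 3 9 3 7 2 1 0 → sum 25
  kept (positions 1,3,...): 7 1 9 9 1 7 0 3 → sum 37
Total = 62.
62 mod 10 = 2, so the number is invalid.

invalid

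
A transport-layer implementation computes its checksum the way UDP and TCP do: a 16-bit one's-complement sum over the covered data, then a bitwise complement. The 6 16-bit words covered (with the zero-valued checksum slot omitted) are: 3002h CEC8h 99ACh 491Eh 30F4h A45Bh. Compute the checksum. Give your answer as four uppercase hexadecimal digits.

One's-complement addition (fold any carry out of bit 15 back into bit 0):
  0x3002 + 0xCEC8 = 0x0FECA
  0xFECA + 0x99AC = 0x19876 → wrap carry → 0x9877
  0x9877 + 0x491E = 0x0E195
  0xE195 + 0x30F4 = 0x11289 → wrap carry → 0x128A
  0x128A + 0xA45B = 0x0B6E5
One's-complement sum = 0xB6E5.
Checksum = ~0xB6E5 & 0xFFFF = 0x491A.

491A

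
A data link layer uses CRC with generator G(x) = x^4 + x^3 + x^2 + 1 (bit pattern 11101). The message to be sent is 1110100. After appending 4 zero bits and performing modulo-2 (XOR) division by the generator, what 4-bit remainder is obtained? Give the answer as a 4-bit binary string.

0000

Append 4 zeros: 11101000000. Divide by 11101 (XOR where the leading bit is 1):
  pos 0: 11101 XOR 11101 = 00000
Remainder (last 4 bits) = 0000. This is the CRC / FCS.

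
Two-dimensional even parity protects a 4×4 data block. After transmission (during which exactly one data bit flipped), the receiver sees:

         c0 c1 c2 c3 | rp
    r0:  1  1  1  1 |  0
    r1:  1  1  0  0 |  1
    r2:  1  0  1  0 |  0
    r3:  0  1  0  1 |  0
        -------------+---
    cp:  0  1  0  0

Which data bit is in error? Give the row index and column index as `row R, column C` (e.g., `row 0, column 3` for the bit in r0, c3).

row 1, column 0

Recompute each row's even parity and compare to rp:
  r0: data parity 0, sent rp 0 → ok
  r1: data parity 0, sent rp 1 → mismatch
  r2: data parity 0, sent rp 0 → ok
  r3: data parity 0, sent rp 0 → ok
Recompute each column's even parity and compare to cp:
  c0: data parity 1, sent cp 0 → mismatch
  c1: data parity 1, sent cp 1 → ok
  c2: data parity 0, sent cp 0 → ok
  c3: data parity 0, sent cp 0 → ok
Exactly one row (r1) and one column (c0) fail → the flipped bit is at their intersection.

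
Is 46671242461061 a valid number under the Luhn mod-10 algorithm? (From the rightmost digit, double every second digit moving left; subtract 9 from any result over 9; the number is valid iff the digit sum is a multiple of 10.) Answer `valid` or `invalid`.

From the right, keep odd positions and double even positions (subtract 9 from any doubled value over 9):
  doubled (positions 2,4,...): 3 2 8 8 2 3 8 → sum 34
  kept (positions 1,3,...): 1 0 6 2 2 7 6 → sum 24
Total = 58.
58 mod 10 = 8, so the number is invalid.

invalid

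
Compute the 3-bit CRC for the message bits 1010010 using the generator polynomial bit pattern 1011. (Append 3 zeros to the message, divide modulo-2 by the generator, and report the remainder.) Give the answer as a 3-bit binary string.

011

Append 3 zeros: 1010010000. Divide by 1011 (XOR where the leading bit is 1):
  pos 0: 1010 XOR 1011 = 0001
  pos 3: 1010 XOR 1011 = 0001
  pos 6: 1000 XOR 1011 = 0011
Remainder (last 3 bits) = 011. This is the CRC / FCS.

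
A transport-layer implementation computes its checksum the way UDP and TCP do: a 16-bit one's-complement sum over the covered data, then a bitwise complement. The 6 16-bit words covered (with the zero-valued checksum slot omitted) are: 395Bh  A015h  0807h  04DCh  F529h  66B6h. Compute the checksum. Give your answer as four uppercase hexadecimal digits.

BDCB

One's-complement addition (fold any carry out of bit 15 back into bit 0):
  0x395B + 0xA015 = 0x0D970
  0xD970 + 0x0807 = 0x0E177
  0xE177 + 0x04DC = 0x0E653
  0xE653 + 0xF529 = 0x1DB7C → wrap carry → 0xDB7D
  0xDB7D + 0x66B6 = 0x14233 → wrap carry → 0x4234
One's-complement sum = 0x4234.
Checksum = ~0x4234 & 0xFFFF = 0xBDCB.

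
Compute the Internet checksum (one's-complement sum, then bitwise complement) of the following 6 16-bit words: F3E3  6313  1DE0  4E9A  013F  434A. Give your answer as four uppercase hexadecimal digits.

One's-complement addition (fold any carry out of bit 15 back into bit 0):
  0xF3E3 + 0x6313 = 0x156F6 → wrap carry → 0x56F7
  0x56F7 + 0x1DE0 = 0x074D7
  0x74D7 + 0x4E9A = 0x0C371
  0xC371 + 0x013F = 0x0C4B0
  0xC4B0 + 0x434A = 0x107FA → wrap carry → 0x07FB
One's-complement sum = 0x07FB.
Checksum = ~0x07FB & 0xFFFF = 0xF804.

F804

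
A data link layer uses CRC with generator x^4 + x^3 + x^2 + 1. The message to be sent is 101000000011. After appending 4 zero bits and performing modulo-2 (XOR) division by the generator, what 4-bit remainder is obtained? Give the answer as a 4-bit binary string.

0110

Append 4 zeros: 1010000000110000. Divide by 11101 (XOR where the leading bit is 1):
  pos 0: 10100 XOR 11101 = 01001
  pos 1: 10010 XOR 11101 = 01111
  pos 2: 11110 XOR 11101 = 00011
  pos 5: 11000 XOR 11101 = 00101
  pos 7: 10111 XOR 11101 = 01010
  pos 8: 10100 XOR 11101 = 01001
  pos 9: 10010 XOR 11101 = 01111
  pos 10: 11110 XOR 11101 = 00011
Remainder (last 4 bits) = 0110. This is the CRC / FCS.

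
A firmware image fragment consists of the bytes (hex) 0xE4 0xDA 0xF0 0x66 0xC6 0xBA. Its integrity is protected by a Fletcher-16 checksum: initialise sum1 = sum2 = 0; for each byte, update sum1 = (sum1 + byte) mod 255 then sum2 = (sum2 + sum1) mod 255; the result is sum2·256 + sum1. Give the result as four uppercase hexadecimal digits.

Running sums (mod 255):
  after byte 0 (0xE4): sum1=228, sum2=228
  after byte 1 (0xDA): sum1=191, sum2=164
  after byte 2 (0xF0): sum1=176, sum2=85
  after byte 3 (0x66): sum1=23, sum2=108
  after byte 4 (0xC6): sum1=221, sum2=74
  after byte 5 (0xBA): sum1=152, sum2=226
Checksum = sum2·256 + sum1 = 226·256 + 152 = 58008 = 0xE298.

E298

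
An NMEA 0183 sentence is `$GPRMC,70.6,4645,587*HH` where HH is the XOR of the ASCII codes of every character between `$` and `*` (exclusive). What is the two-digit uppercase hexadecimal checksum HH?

41

XOR the ASCII codes of the payload characters:
  'G' = 0x47 → acc = 0x47
  'P' = 0x50 → acc = 0x17
  'R' = 0x52 → acc = 0x45
  'M' = 0x4D → acc = 0x08
  'C' = 0x43 → acc = 0x4B
  ',' = 0x2C → acc = 0x67
  '7' = 0x37 → acc = 0x50
  '0' = 0x30 → acc = 0x60
  '.' = 0x2E → acc = 0x4E
  '6' = 0x36 → acc = 0x78
  ',' = 0x2C → acc = 0x54
  '4' = 0x34 → acc = 0x60
  '6' = 0x36 → acc = 0x56
  '4' = 0x34 → acc = 0x62
  '5' = 0x35 → acc = 0x57
  ',' = 0x2C → acc = 0x7B
  '5' = 0x35 → acc = 0x4E
  '8' = 0x38 → acc = 0x76
  '7' = 0x37 → acc = 0x41
Checksum = 0x41.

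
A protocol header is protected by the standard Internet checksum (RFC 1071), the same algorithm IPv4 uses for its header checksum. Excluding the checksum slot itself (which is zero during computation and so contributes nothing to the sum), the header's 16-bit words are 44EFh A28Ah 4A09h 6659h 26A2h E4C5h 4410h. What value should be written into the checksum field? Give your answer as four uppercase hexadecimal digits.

One's-complement addition (fold any carry out of bit 15 back into bit 0):
  0x44EF + 0xA28A = 0x0E779
  0xE779 + 0x4A09 = 0x13182 → wrap carry → 0x3183
  0x3183 + 0x6659 = 0x097DC
  0x97DC + 0x26A2 = 0x0BE7E
  0xBE7E + 0xE4C5 = 0x1A343 → wrap carry → 0xA344
  0xA344 + 0x4410 = 0x0E754
One's-complement sum = 0xE754.
Checksum = ~0xE754 & 0xFFFF = 0x18AB.

18AB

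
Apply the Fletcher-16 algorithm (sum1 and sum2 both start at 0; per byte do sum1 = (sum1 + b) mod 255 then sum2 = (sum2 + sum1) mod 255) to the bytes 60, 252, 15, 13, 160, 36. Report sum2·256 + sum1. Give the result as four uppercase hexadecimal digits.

Running sums (mod 255):
  after byte 0 (60): sum1=60, sum2=60
  after byte 1 (252): sum1=57, sum2=117
  after byte 2 (15): sum1=72, sum2=189
  after byte 3 (13): sum1=85, sum2=19
  after byte 4 (160): sum1=245, sum2=9
  after byte 5 (36): sum1=26, sum2=35
Checksum = sum2·256 + sum1 = 35·256 + 26 = 8986 = 0x231A.

231A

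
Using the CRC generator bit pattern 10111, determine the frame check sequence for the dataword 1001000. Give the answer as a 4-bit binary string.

Append 4 zeros: 10010000000. Divide by 10111 (XOR where the leading bit is 1):
  pos 0: 10010 XOR 10111 = 00101
  pos 2: 10100 XOR 10111 = 00011
  pos 5: 11000 XOR 10111 = 01111
  pos 6: 11110 XOR 10111 = 01001
Remainder (last 4 bits) = 1001. This is the CRC / FCS.

1001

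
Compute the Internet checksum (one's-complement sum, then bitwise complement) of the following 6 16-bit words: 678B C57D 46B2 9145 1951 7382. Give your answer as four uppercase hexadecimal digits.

6E2B

One's-complement addition (fold any carry out of bit 15 back into bit 0):
  0x678B + 0xC57D = 0x12D08 → wrap carry → 0x2D09
  0x2D09 + 0x46B2 = 0x073BB
  0x73BB + 0x9145 = 0x10500 → wrap carry → 0x0501
  0x0501 + 0x1951 = 0x01E52
  0x1E52 + 0x7382 = 0x091D4
One's-complement sum = 0x91D4.
Checksum = ~0x91D4 & 0xFFFF = 0x6E2B.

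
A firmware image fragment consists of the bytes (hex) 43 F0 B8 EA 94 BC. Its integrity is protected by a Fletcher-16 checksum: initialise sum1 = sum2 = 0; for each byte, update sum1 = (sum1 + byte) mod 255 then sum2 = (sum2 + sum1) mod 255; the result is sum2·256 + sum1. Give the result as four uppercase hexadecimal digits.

D129

Running sums (mod 255):
  after byte 0 (43): sum1=67, sum2=67
  after byte 1 (F0): sum1=52, sum2=119
  after byte 2 (B8): sum1=236, sum2=100
  after byte 3 (EA): sum1=215, sum2=60
  after byte 4 (94): sum1=108, sum2=168
  after byte 5 (BC): sum1=41, sum2=209
Checksum = sum2·256 + sum1 = 209·256 + 41 = 53545 = 0xD129.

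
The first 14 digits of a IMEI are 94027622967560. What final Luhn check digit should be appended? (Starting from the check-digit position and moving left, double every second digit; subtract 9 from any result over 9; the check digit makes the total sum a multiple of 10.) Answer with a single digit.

Partial digits right→left: 0 6 5 7 6 9 2 2 6 7 2 0 4 9
Double every second digit counting from the check-digit position (so the 1st, 3rd, 5th, ... of the partial from the right).
  doubled (with −9 where >9): 0 1 3 4 3 4 8 → sum 23
  kept as-is: 6 7 9 2 7 0 9 → sum 40
Total = 23 + 40 = 63.
Check digit = (10 − (63 mod 10)) mod 10 = 7.

7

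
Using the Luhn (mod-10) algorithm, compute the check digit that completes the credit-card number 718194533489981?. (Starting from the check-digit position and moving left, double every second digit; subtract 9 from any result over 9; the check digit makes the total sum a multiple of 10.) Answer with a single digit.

4

Partial digits right→left: 1 8 9 9 8 4 3 3 5 4 9 1 8 1 7
Double every second digit counting from the check-digit position (so the 1st, 3rd, 5th, ... of the partial from the right).
  doubled (with −9 where >9): 2 9 7 6 1 9 7 5 → sum 46
  kept as-is: 8 9 4 3 4 1 1 → sum 30
Total = 46 + 30 = 76.
Check digit = (10 − (76 mod 10)) mod 10 = 4.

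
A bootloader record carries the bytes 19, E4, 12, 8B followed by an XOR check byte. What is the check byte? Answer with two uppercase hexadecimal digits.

64

XOR the bytes together:
  start with 0x19
  0x19 ⊕ 0xE4 = 0xFD
  0xFD ⊕ 0x12 = 0xEF
  0xEF ⊕ 0x8B = 0x64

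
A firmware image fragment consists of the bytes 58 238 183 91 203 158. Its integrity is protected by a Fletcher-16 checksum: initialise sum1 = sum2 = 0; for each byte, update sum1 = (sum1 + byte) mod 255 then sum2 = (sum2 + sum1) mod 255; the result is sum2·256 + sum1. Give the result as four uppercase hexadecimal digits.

2FA6

Running sums (mod 255):
  after byte 0 (58): sum1=58, sum2=58
  after byte 1 (238): sum1=41, sum2=99
  after byte 2 (183): sum1=224, sum2=68
  after byte 3 (91): sum1=60, sum2=128
  after byte 4 (203): sum1=8, sum2=136
  after byte 5 (158): sum1=166, sum2=47
Checksum = sum2·256 + sum1 = 47·256 + 166 = 12198 = 0x2FA6.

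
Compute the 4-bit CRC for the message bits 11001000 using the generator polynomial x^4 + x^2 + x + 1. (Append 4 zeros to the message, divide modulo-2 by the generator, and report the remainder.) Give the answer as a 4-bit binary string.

1110

Append 4 zeros: 110010000000. Divide by 10111 (XOR where the leading bit is 1):
  pos 0: 11001 XOR 10111 = 01110
  pos 1: 11100 XOR 10111 = 01011
  pos 2: 10110 XOR 10111 = 00001
  pos 6: 10000 XOR 10111 = 00111
Remainder (last 4 bits) = 1110. This is the CRC / FCS.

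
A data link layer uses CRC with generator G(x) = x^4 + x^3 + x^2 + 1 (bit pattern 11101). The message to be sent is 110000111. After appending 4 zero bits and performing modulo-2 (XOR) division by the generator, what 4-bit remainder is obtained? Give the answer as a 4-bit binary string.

1110

Append 4 zeros: 1100001110000. Divide by 11101 (XOR where the leading bit is 1):
  pos 0: 11000 XOR 11101 = 00101
  pos 2: 10101 XOR 11101 = 01000
  pos 3: 10001 XOR 11101 = 01100
  pos 4: 11001 XOR 11101 = 00100
  pos 6: 10000 XOR 11101 = 01101
  pos 7: 11010 XOR 11101 = 00111
Remainder (last 4 bits) = 1110. This is the CRC / FCS.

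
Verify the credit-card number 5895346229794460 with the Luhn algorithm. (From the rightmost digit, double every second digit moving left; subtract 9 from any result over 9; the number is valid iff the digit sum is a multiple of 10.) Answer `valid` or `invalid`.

valid

From the right, keep odd positions and double even positions (subtract 9 from any doubled value over 9):
  doubled (positions 2,4,...): 3 8 5 4 3 6 9 1 → sum 39
  kept (positions 1,3,...): 0 4 9 9 2 4 5 8 → sum 41
Total = 80.
80 mod 10 = 0, so the number is valid.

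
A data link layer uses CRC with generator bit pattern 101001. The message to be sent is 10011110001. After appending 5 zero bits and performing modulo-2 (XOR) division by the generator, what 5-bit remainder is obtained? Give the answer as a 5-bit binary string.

10000

Append 5 zeros: 1001111000100000. Divide by 101001 (XOR where the leading bit is 1):
  pos 0: 100111 XOR 101001 = 001110
  pos 2: 111010 XOR 101001 = 010011
  pos 3: 100110 XOR 101001 = 001111
  pos 5: 111101 XOR 101001 = 010100
  pos 6: 101000 XOR 101001 = 000001
Remainder (last 5 bits) = 10000. This is the CRC / FCS.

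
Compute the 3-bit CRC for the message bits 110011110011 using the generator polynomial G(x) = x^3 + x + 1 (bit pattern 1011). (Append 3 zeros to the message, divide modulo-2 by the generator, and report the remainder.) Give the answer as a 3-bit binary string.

Append 3 zeros: 110011110011000. Divide by 1011 (XOR where the leading bit is 1):
  pos 0: 1100 XOR 1011 = 0111
  pos 1: 1111 XOR 1011 = 0100
  pos 2: 1001 XOR 1011 = 0010
  pos 4: 1011 XOR 1011 = 0000
  pos 10: 1100 XOR 1011 = 0111
  pos 11: 1110 XOR 1011 = 0101
Remainder (last 3 bits) = 101. This is the CRC / FCS.

101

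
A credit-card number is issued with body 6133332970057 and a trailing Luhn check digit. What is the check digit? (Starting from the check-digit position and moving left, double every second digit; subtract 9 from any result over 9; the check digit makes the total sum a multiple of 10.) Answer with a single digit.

Partial digits right→left: 7 5 0 0 7 9 2 3 3 3 3 1 6
Double every second digit counting from the check-digit position (so the 1st, 3rd, 5th, ... of the partial from the right).
  doubled (with −9 where >9): 5 0 5 4 6 6 3 → sum 29
  kept as-is: 5 0 9 3 3 1 → sum 21
Total = 29 + 21 = 50.
Check digit = (10 − (50 mod 10)) mod 10 = 0.

0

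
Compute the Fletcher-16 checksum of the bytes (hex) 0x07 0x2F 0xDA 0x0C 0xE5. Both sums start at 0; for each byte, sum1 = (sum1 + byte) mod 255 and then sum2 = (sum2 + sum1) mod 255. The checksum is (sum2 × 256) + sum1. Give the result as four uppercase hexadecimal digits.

Running sums (mod 255):
  after byte 0 (0x07): sum1=7, sum2=7
  after byte 1 (0x2F): sum1=54, sum2=61
  after byte 2 (0xDA): sum1=17, sum2=78
  after byte 3 (0x0C): sum1=29, sum2=107
  after byte 4 (0xE5): sum1=3, sum2=110
Checksum = sum2·256 + sum1 = 110·256 + 3 = 28163 = 0x6E03.

6E03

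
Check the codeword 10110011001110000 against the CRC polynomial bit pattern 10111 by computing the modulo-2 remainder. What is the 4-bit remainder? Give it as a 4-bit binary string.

0000

Modulo-2 division of 10110011001110000 by 10111:
  pos 0: 10110 XOR 10111 = 00001
  pos 4: 10110 XOR 10111 = 00001
  pos 8: 10111 XOR 10111 = 00000
Remainder = 0000 (zero — the frame passes the CRC check).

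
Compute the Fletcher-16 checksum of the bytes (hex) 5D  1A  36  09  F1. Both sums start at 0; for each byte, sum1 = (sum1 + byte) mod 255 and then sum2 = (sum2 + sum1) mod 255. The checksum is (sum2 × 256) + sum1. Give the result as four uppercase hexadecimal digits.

Running sums (mod 255):
  after byte 0 (5D): sum1=93, sum2=93
  after byte 1 (1A): sum1=119, sum2=212
  after byte 2 (36): sum1=173, sum2=130
  after byte 3 (09): sum1=182, sum2=57
  after byte 4 (F1): sum1=168, sum2=225
Checksum = sum2·256 + sum1 = 225·256 + 168 = 57768 = 0xE1A8.

E1A8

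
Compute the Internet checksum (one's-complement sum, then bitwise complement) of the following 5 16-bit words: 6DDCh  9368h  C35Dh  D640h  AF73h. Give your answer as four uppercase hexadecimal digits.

B5A8

One's-complement addition (fold any carry out of bit 15 back into bit 0):
  0x6DDC + 0x9368 = 0x10144 → wrap carry → 0x0145
  0x0145 + 0xC35D = 0x0C4A2
  0xC4A2 + 0xD640 = 0x19AE2 → wrap carry → 0x9AE3
  0x9AE3 + 0xAF73 = 0x14A56 → wrap carry → 0x4A57
One's-complement sum = 0x4A57.
Checksum = ~0x4A57 & 0xFFFF = 0xB5A8.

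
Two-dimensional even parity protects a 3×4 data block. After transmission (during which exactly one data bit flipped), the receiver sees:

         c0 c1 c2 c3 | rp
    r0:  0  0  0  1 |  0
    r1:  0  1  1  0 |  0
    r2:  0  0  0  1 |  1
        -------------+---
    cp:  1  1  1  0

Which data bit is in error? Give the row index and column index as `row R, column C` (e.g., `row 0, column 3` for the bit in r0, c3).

row 0, column 0

Recompute each row's even parity and compare to rp:
  r0: data parity 1, sent rp 0 → mismatch
  r1: data parity 0, sent rp 0 → ok
  r2: data parity 1, sent rp 1 → ok
Recompute each column's even parity and compare to cp:
  c0: data parity 0, sent cp 1 → mismatch
  c1: data parity 1, sent cp 1 → ok
  c2: data parity 1, sent cp 1 → ok
  c3: data parity 0, sent cp 0 → ok
Exactly one row (r0) and one column (c0) fail → the flipped bit is at their intersection.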